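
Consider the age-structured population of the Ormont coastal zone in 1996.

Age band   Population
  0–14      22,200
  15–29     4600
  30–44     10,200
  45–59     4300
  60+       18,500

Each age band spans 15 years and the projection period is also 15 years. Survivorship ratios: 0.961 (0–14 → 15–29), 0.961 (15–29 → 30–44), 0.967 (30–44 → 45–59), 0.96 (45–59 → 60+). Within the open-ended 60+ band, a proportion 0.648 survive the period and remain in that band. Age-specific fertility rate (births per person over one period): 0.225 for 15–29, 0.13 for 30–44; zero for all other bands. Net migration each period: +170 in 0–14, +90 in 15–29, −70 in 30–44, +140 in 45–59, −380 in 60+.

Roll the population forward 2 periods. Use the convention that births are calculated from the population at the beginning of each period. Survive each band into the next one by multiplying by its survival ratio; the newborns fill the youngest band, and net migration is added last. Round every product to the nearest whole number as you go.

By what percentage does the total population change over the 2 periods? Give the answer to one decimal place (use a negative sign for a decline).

-12.4

Call the bands 1 to 5, youngest first.
Period 1.
Births: 4600 * 0.225 = 1035, 10200 * 0.13 = 1326 — total 2361
Band 2: 22200 * 0.961 = 21334
Band 3: 4600 * 0.961 = 4421
Band 4: 10200 * 0.967 = 9863
Band 5: 4300 * 0.96 + 18500 * 0.648 = 4128 + 11988 = 16116
Net migration: Band 1 + 170 → 2531; Band 2 + 90 → 21424; Band 3 − 70 → 4351; Band 4 + 140 → 10003; Band 5 − 380 → 15736
Population now: 0–14=2531, 15–29=21424, 30–44=4351, 45–59=10003, 60+=15736
Period 2.
Births: 21424 * 0.225 = 4820, 4351 * 0.13 = 566 — total 5386
Band 2: 2531 * 0.961 = 2432
Band 3: 21424 * 0.961 = 20588
Band 4: 4351 * 0.967 = 4207
Band 5: 10003 * 0.96 + 15736 * 0.648 = 9603 + 10197 = 19800
Net migration: Band 1 + 170 → 5556; Band 2 + 90 → 2522; Band 3 − 70 → 20518; Band 4 + 140 → 4347; Band 5 − 380 → 19420
Population now: 0–14=5556, 15–29=2522, 30–44=20518, 45–59=4347, 60+=19420
Total: 59800 → 52363; change = -7437; percentage change = -12.4%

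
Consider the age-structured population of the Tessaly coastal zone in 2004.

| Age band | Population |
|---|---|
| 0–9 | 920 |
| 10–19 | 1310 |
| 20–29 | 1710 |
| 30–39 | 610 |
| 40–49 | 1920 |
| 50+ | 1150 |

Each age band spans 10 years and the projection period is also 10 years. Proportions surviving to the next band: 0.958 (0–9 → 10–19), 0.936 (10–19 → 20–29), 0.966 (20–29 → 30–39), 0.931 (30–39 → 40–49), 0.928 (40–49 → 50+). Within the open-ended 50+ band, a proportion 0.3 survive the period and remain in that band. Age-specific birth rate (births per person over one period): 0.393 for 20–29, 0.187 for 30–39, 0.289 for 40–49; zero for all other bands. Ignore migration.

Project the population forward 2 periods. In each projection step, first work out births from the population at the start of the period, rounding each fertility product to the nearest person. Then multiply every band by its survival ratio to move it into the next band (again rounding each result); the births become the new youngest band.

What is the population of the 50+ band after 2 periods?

1165

(Bands numbered youngest = 1 to oldest = 6.)
Period 1.
Births: 1710 × 0.393 = 672, 610 × 0.187 = 114, 1920 × 0.289 = 555 — total 1341
Band 2: 920 × 0.958 = 881
Band 3: 1310 × 0.936 = 1226
Band 4: 1710 × 0.966 = 1652
Band 5: 610 × 0.931 = 568
Band 6: 1920 × 0.928 + 1150 × 0.3 = 1782 + 345 = 2127
Giving 1341 / 881 / 1226 / 1652 / 568 / 2127.
Period 2.
Births: 1226 × 0.393 = 482, 1652 × 0.187 = 309, 568 × 0.289 = 164 — total 955
Band 2: 1341 × 0.958 = 1285
Band 3: 881 × 0.936 = 825
Band 4: 1226 × 0.966 = 1184
Band 5: 1652 × 0.931 = 1538
Band 6: 568 × 0.928 + 2127 × 0.3 = 527 + 638 = 1165
Giving 955 / 1285 / 825 / 1184 / 1538 / 1165.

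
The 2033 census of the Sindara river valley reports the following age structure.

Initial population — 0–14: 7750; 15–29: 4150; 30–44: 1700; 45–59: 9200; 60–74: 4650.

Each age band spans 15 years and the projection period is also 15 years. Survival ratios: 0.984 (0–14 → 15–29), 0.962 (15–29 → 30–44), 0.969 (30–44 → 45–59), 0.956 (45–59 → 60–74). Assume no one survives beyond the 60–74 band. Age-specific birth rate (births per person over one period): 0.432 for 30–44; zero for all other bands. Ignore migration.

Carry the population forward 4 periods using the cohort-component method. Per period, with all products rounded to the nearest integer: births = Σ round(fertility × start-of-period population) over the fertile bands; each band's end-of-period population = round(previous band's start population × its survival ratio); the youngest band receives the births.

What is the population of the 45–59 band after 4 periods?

673

After projecting period 1:
Births: 1700 * 0.432 = 734
15–29: 7750 * 0.984 = 7626
30–44: 4150 * 0.962 = 3992
45–59: 1700 * 0.969 = 1647
60–74: 9200 * 0.956 = 8795
End of period: [734, 7626, 3992, 1647, 8795]
After projecting period 2:
Births: 3992 * 0.432 = 1725
15–29: 734 * 0.984 = 722
30–44: 7626 * 0.962 = 7336
45–59: 3992 * 0.969 = 3868
60–74: 1647 * 0.956 = 1575
End of period: [1725, 722, 7336, 3868, 1575]
After projecting period 3:
Births: 7336 * 0.432 = 3169
15–29: 1725 * 0.984 = 1697
30–44: 722 * 0.962 = 695
45–59: 7336 * 0.969 = 7109
60–74: 3868 * 0.956 = 3698
End of period: [3169, 1697, 695, 7109, 3698]
After projecting period 4:
Births: 695 * 0.432 = 300
15–29: 3169 * 0.984 = 3118
30–44: 1697 * 0.962 = 1633
45–59: 695 * 0.969 = 673
60–74: 7109 * 0.956 = 6796
End of period: [300, 3118, 1633, 673, 6796]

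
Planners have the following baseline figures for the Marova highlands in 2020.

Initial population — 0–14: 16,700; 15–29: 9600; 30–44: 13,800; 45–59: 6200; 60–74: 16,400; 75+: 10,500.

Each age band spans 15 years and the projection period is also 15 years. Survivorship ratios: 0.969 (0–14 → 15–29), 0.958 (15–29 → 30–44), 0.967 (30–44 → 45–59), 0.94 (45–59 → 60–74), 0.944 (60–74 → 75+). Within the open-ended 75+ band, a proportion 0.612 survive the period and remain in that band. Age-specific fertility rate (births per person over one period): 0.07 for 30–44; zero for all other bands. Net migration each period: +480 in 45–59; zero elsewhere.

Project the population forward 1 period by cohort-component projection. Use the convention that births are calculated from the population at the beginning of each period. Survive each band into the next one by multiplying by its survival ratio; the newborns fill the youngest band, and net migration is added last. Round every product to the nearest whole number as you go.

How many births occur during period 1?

[period 1]
Births: 13800 * 0.07 = 966
15–29: 16700 * 0.969 = 16182
30–44: 9600 * 0.958 = 9197
45–59: 13800 * 0.967 = 13345
60–74: 6200 * 0.94 = 5828
75+: 16400 * 0.944 + 10500 * 0.612 = 15482 + 6426 = 21908
Net migration: 45–59 + 480 → 13825
→ [966, 16182, 9197, 13825, 5828, 21908]

966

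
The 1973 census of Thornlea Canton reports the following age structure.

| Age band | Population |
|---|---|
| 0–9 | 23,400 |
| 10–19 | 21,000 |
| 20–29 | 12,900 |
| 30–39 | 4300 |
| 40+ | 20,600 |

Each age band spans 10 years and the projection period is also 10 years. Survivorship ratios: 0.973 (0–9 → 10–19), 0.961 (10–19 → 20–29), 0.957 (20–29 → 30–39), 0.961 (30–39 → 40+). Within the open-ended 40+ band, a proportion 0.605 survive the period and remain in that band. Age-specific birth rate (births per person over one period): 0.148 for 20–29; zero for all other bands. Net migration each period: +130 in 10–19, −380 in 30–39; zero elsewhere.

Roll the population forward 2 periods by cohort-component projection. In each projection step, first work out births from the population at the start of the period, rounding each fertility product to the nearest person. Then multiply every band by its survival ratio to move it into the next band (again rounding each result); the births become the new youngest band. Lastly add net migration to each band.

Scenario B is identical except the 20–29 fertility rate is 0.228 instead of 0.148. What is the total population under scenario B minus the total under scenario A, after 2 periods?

Period 1:
Births: 12900 * 0.148 = 1909
10–19: 23400 * 0.973 = 22768
20–29: 21000 * 0.961 = 20181
30–39: 12900 * 0.957 = 12345
40+: 4300 * 0.961 + 20600 * 0.605 = 4132 + 12463 = 16595
Net migration: 10–19 + 130 → 22898; 30–39 − 380 → 11965
Population now: 0–9=1909, 10–19=22898, 20–29=20181, 30–39=11965, 40+=16595
Period 2:
Births: 20181 * 0.148 = 2987
10–19: 1909 * 0.973 = 1857
20–29: 22898 * 0.961 = 22005
30–39: 20181 * 0.957 = 19313
40+: 11965 * 0.961 + 16595 * 0.605 = 11498 + 10040 = 21538
Net migration: 10–19 + 130 → 1987; 30–39 − 380 → 18933
Population now: 0–9=2987, 10–19=1987, 20–29=22005, 30–39=18933, 40+=21538
Scenario A total after 2 periods: 67450
Scenario B projection —
Period 1:
Births: 12900 * 0.228 = 2941
10–19: 23400 * 0.973 = 22768
20–29: 21000 * 0.961 = 20181
30–39: 12900 * 0.957 = 12345
40+: 4300 * 0.961 + 20600 * 0.605 = 4132 + 12463 = 16595
Net migration: 10–19 + 130 → 22898; 30–39 − 380 → 11965
Population now: 0–9=2941, 10–19=22898, 20–29=20181, 30–39=11965, 40+=16595
Period 2:
Births: 20181 * 0.228 = 4601
10–19: 2941 * 0.973 = 2862
20–29: 22898 * 0.961 = 22005
30–39: 20181 * 0.957 = 19313
40+: 11965 * 0.961 + 16595 * 0.605 = 11498 + 10040 = 21538
Net migration: 10–19 + 130 → 2992; 30–39 − 380 → 18933
Population now: 0–9=4601, 10–19=2992, 20–29=22005, 30–39=18933, 40+=21538
Scenario B total after 2 periods: 70069
Difference B − A = 70069 − 67450 = 2619

2619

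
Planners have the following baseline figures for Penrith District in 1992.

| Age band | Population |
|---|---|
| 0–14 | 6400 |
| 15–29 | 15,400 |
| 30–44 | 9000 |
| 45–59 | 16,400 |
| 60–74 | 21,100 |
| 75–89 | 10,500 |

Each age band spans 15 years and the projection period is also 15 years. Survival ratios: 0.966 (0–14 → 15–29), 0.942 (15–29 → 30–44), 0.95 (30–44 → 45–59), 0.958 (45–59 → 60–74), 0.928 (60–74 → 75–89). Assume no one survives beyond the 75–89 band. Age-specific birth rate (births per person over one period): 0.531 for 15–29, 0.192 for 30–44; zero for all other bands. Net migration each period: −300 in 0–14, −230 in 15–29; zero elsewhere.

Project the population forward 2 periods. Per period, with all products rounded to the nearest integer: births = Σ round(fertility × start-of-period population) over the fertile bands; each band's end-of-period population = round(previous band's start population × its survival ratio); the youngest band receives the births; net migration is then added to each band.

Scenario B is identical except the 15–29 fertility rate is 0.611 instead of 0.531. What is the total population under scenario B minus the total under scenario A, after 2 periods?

Period 1.
Births: 15400 × 0.531 = 8177  |  9000 × 0.192 = 1728 — total 9905
15–29: 6400 × 0.966 = 6182
30–44: 15400 × 0.942 = 14507
45–59: 9000 × 0.95 = 8550
60–74: 16400 × 0.958 = 15711
75–89: 21100 × 0.928 = 19581
Net migration: 0–14 − 300 → 9605; 15–29 − 230 → 5952
Population now: 0–14=9605, 15–29=5952, 30–44=14507, 45–59=8550, 60–74=15711, 75–89=19581
Period 2.
Births: 5952 × 0.531 = 3161  |  14507 × 0.192 = 2785 — total 5946
15–29: 9605 × 0.966 = 9278
30–44: 5952 × 0.942 = 5607
45–59: 14507 × 0.95 = 13782
60–74: 8550 × 0.958 = 8191
75–89: 15711 × 0.928 = 14580
Net migration: 0–14 − 300 → 5646; 15–29 − 230 → 9048
Population now: 0–14=5646, 15–29=9048, 30–44=5607, 45–59=13782, 60–74=8191, 75–89=14580
Scenario A total after 2 periods: 56854
Scenario B projection —
Period 1.
Births: 15400 × 0.611 = 9409  |  9000 × 0.192 = 1728 — total 11137
15–29: 6400 × 0.966 = 6182
30–44: 15400 × 0.942 = 14507
45–59: 9000 × 0.95 = 8550
60–74: 16400 × 0.958 = 15711
75–89: 21100 × 0.928 = 19581
Net migration: 0–14 − 300 → 10837; 15–29 − 230 → 5952
Population now: 0–14=10837, 15–29=5952, 30–44=14507, 45–59=8550, 60–74=15711, 75–89=19581
Period 2.
Births: 5952 × 0.611 = 3637  |  14507 × 0.192 = 2785 — total 6422
15–29: 10837 × 0.966 = 10469
30–44: 5952 × 0.942 = 5607
45–59: 14507 × 0.95 = 13782
60–74: 8550 × 0.958 = 8191
75–89: 15711 × 0.928 = 14580
Net migration: 0–14 − 300 → 6122; 15–29 − 230 → 10239
Population now: 0–14=6122, 15–29=10239, 30–44=5607, 45–59=13782, 60–74=8191, 75–89=14580
Scenario B total after 2 periods: 58521
Difference B − A = 58521 − 56854 = 1667

1667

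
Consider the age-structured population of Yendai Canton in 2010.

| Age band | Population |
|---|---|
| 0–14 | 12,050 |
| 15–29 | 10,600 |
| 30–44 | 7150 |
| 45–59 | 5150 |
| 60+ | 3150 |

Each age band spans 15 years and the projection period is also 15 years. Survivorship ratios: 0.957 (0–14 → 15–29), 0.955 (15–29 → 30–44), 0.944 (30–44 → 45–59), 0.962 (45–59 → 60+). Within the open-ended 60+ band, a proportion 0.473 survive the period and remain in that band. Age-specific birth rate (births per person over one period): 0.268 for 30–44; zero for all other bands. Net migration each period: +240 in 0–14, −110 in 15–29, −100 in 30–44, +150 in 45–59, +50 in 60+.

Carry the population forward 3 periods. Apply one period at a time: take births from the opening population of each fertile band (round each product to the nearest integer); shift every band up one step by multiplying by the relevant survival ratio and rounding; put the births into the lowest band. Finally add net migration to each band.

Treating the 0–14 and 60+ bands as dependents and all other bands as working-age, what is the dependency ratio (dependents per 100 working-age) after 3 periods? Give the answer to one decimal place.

115.1

Let band 1 be 0–14 through band 5 = 60+.
Period 1:
Births: 7150 * 0.268 = 1916
Band 2: 12050 * 0.957 = 11532
Band 3: 10600 * 0.955 = 10123
Band 4: 7150 * 0.944 = 6750
Band 5: 5150 * 0.962 + 3150 * 0.473 = 4954 + 1490 = 6444
Net migration: Band 1 + 240 → 2156; Band 2 − 110 → 11422; Band 3 − 100 → 10023; Band 4 + 150 → 6900; Band 5 + 50 → 6494
Giving 2156 / 11422 / 10023 / 6900 / 6494.
Period 2:
Births: 10023 * 0.268 = 2686
Band 2: 2156 * 0.957 = 2063
Band 3: 11422 * 0.955 = 10908
Band 4: 10023 * 0.944 = 9462
Band 5: 6900 * 0.962 + 6494 * 0.473 = 6638 + 3072 = 9710
Net migration: Band 1 + 240 → 2926; Band 2 − 110 → 1953; Band 3 − 100 → 10808; Band 4 + 150 → 9612; Band 5 + 50 → 9760
Giving 2926 / 1953 / 10808 / 9612 / 9760.
Period 3:
Births: 10808 * 0.268 = 2897
Band 2: 2926 * 0.957 = 2800
Band 3: 1953 * 0.955 = 1865
Band 4: 10808 * 0.944 = 10203
Band 5: 9612 * 0.962 + 9760 * 0.473 = 9247 + 4616 = 13863
Net migration: Band 1 + 240 → 3137; Band 2 − 110 → 2690; Band 3 − 100 → 1765; Band 4 + 150 → 10353; Band 5 + 50 → 13913
Giving 3137 / 2690 / 1765 / 10353 / 13913.
Dependents (band 0–14 + band 60+) = 3137 + 13913 = 17050; working-age = 14808; ratio = 17050/14808 × 100 = 115.1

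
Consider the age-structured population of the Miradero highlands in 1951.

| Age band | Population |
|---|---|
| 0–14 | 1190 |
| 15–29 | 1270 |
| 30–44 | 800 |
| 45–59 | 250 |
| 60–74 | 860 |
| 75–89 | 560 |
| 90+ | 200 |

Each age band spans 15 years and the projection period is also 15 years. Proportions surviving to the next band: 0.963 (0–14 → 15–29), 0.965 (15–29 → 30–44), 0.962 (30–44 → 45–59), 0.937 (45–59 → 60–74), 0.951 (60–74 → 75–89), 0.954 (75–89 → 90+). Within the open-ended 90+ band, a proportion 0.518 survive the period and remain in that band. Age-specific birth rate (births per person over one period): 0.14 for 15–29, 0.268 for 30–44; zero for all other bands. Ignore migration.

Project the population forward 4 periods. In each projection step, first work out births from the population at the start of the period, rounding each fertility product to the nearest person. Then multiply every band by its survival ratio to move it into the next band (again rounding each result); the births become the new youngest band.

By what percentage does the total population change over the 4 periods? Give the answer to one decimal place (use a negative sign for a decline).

-13.9

Call the groups 1 to 7, youngest first.
— Period 1 —
Births: 1270 × 0.14 = 178  |  800 × 0.268 = 214 ⇒ total 392
Group 2: 1190 × 0.963 = 1146
Group 3: 1270 × 0.965 = 1226
Group 4: 800 × 0.962 = 770
Group 5: 250 × 0.937 = 234
Group 6: 860 × 0.951 = 818
Group 7: 560 × 0.954 + 200 × 0.518 = 534 + 104 = 638
Population now: 0–14=392, 15–29=1146, 30–44=1226, 45–59=770, 60–74=234, 75–89=818, 90+=638
— Period 2 —
Births: 1146 × 0.14 = 160  |  1226 × 0.268 = 329 ⇒ total 489
Group 2: 392 × 0.963 = 377
Group 3: 1146 × 0.965 = 1106
Group 4: 1226 × 0.962 = 1179
Group 5: 770 × 0.937 = 721
Group 6: 234 × 0.951 = 223
Group 7: 818 × 0.954 + 638 × 0.518 = 780 + 330 = 1110
Population now: 0–14=489, 15–29=377, 30–44=1106, 45–59=1179, 60–74=721, 75–89=223, 90+=1110
— Period 3 —
Births: 377 × 0.14 = 53  |  1106 × 0.268 = 296 ⇒ total 349
Group 2: 489 × 0.963 = 471
Group 3: 377 × 0.965 = 364
Group 4: 1106 × 0.962 = 1064
Group 5: 1179 × 0.937 = 1105
Group 6: 721 × 0.951 = 686
Group 7: 223 × 0.954 + 1110 × 0.518 = 213 + 575 = 788
Population now: 0–14=349, 15–29=471, 30–44=364, 45–59=1064, 60–74=1105, 75–89=686, 90+=788
— Period 4 —
Births: 471 × 0.14 = 66  |  364 × 0.268 = 98 ⇒ total 164
Group 2: 349 × 0.963 = 336
Group 3: 471 × 0.965 = 455
Group 4: 364 × 0.962 = 350
Group 5: 1064 × 0.937 = 997
Group 6: 1105 × 0.951 = 1051
Group 7: 686 × 0.954 + 788 × 0.518 = 654 + 408 = 1062
Population now: 0–14=164, 15–29=336, 30–44=455, 45–59=350, 60–74=997, 75–89=1051, 90+=1062
Total: 5130 → 4415; change = -715; percentage change = -13.9%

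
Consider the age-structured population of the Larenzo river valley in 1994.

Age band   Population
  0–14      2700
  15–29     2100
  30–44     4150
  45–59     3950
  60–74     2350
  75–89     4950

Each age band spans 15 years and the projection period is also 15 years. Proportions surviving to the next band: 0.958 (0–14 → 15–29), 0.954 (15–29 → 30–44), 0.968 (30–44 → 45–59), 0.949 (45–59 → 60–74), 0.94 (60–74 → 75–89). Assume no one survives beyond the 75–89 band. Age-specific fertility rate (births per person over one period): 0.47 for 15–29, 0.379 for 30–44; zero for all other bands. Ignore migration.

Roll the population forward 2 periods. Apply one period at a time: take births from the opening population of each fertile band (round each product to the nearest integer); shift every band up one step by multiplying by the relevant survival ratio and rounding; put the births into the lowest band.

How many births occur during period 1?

Let band 1 be 0–14 through band 6 = 75–89.
— Period 1 —
Births: 2100 × 0.47 = 987, 4150 × 0.379 = 1573 → 2560
Band 2: 2700 × 0.958 = 2587
Band 3: 2100 × 0.954 = 2003
Band 4: 4150 × 0.968 = 4017
Band 5: 3950 × 0.949 = 3749
Band 6: 2350 × 0.94 = 2209
End of period: [2560, 2587, 2003, 4017, 3749, 2209]

2560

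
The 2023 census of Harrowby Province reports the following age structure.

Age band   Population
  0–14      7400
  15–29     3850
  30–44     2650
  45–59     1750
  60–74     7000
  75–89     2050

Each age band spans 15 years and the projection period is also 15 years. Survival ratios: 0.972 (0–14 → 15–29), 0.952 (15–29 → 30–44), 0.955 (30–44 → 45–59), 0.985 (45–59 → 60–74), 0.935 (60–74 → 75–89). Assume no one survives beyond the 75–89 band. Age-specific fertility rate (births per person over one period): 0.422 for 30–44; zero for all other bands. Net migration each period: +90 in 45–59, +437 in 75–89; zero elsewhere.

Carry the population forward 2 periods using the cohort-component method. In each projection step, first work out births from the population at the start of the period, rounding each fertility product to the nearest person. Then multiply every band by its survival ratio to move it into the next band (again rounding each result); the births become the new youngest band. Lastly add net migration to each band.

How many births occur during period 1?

Let group 1 be 0–14 through group 6 = 75–89.
Period 1.
Births: 2650 × 0.422 = 1118
Group 2: 7400 × 0.972 = 7193
Group 3: 3850 × 0.952 = 3665
Group 4: 2650 × 0.955 = 2531
Group 5: 1750 × 0.985 = 1724
Group 6: 7000 × 0.935 = 6545
Net migration: Group 4 + 90 → 2621; Group 6 + 437 → 6982
End of period: [1118, 7193, 3665, 2621, 1724, 6982]

1118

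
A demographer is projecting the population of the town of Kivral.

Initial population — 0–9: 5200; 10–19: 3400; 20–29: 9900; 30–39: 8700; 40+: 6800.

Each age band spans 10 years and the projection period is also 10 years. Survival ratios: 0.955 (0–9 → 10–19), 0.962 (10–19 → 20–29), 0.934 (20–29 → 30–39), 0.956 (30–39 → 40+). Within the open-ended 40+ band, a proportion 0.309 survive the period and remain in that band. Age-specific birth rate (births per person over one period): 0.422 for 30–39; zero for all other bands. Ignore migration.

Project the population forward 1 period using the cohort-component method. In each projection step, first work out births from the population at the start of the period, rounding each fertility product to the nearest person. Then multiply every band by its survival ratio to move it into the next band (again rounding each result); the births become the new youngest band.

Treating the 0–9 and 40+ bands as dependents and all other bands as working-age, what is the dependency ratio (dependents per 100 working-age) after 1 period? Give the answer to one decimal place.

— Period 1 —
Births: 8700 × 0.422 = 3671
10–19: 5200 × 0.955 = 4966
20–29: 3400 × 0.962 = 3271
30–39: 9900 × 0.934 = 9247
40+: 8700 × 0.956 + 6800 × 0.309 = 8317 + 2101 = 10418
Population now: 0–9=3671, 10–19=4966, 20–29=3271, 30–39=9247, 40+=10418
Dependents (band 0–9 + band 40+) = 3671 + 10418 = 14089; working-age = 17484; ratio = 14089/17484 × 100 = 80.6

80.6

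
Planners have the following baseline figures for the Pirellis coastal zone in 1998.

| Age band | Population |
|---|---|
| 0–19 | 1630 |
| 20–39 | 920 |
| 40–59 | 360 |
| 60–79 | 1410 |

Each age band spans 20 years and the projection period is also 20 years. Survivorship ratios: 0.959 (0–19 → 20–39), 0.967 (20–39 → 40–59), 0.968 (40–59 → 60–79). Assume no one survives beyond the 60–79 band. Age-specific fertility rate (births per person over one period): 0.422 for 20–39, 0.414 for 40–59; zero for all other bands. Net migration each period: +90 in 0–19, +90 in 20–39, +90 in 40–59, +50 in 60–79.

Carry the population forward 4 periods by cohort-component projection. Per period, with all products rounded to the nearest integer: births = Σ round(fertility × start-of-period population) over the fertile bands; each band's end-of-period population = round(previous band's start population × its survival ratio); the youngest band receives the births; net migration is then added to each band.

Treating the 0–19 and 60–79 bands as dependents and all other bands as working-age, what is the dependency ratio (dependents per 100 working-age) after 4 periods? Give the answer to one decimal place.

Period 1.
Births: 920 * 0.422 = 388, 360 * 0.414 = 149 ⇒ total 537
20–39: 1630 * 0.959 = 1563
40–59: 920 * 0.967 = 890
60–79: 360 * 0.968 = 348
Net migration: 0–19 + 90 → 627; 20–39 + 90 → 1653; 40–59 + 90 → 980; 60–79 + 50 → 398
→ [627, 1653, 980, 398]
Period 2.
Births: 1653 * 0.422 = 698, 980 * 0.414 = 406 ⇒ total 1104
20–39: 627 * 0.959 = 601
40–59: 1653 * 0.967 = 1598
60–79: 980 * 0.968 = 949
Net migration: 0–19 + 90 → 1194; 20–39 + 90 → 691; 40–59 + 90 → 1688; 60–79 + 50 → 999
→ [1194, 691, 1688, 999]
Period 3.
Births: 691 * 0.422 = 292, 1688 * 0.414 = 699 ⇒ total 991
20–39: 1194 * 0.959 = 1145
40–59: 691 * 0.967 = 668
60–79: 1688 * 0.968 = 1634
Net migration: 0–19 + 90 → 1081; 20–39 + 90 → 1235; 40–59 + 90 → 758; 60–79 + 50 → 1684
→ [1081, 1235, 758, 1684]
Period 4.
Births: 1235 * 0.422 = 521, 758 * 0.414 = 314 ⇒ total 835
20–39: 1081 * 0.959 = 1037
40–59: 1235 * 0.967 = 1194
60–79: 758 * 0.968 = 734
Net migration: 0–19 + 90 → 925; 20–39 + 90 → 1127; 40–59 + 90 → 1284; 60–79 + 50 → 784
→ [925, 1127, 1284, 784]
Dependents (band 0–19 + band 60–79) = 925 + 784 = 1709; working-age = 2411; ratio = 1709/2411 × 100 = 70.9

70.9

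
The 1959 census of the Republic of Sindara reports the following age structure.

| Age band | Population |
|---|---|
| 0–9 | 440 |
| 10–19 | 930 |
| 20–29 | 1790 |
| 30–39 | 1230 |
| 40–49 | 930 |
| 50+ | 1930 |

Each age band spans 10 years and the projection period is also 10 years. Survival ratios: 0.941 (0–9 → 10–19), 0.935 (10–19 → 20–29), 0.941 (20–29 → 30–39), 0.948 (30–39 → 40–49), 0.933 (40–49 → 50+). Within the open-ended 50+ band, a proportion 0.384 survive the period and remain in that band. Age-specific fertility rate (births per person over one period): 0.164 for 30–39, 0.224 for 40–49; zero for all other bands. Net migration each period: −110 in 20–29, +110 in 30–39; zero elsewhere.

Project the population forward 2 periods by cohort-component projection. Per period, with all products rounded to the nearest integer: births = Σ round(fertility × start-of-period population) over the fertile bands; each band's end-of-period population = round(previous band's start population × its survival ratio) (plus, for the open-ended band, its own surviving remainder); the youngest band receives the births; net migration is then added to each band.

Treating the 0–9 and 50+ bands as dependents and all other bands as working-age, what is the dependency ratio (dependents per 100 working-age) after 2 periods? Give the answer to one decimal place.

After projecting period 1:
Births: 1230 * 0.164 = 202, 930 * 0.224 = 208 → 410
10–19: 440 * 0.941 = 414
20–29: 930 * 0.935 = 870
30–39: 1790 * 0.941 = 1684
40–49: 1230 * 0.948 = 1166
50+: 930 * 0.933 + 1930 * 0.384 = 868 + 741 = 1609
Net migration: 20–29 − 110 → 760; 30–39 + 110 → 1794
Population now: 0–9=410, 10–19=414, 20–29=760, 30–39=1794, 40–49=1166, 50+=1609
After projecting period 2:
Births: 1794 * 0.164 = 294, 1166 * 0.224 = 261 → 555
10–19: 410 * 0.941 = 386
20–29: 414 * 0.935 = 387
30–39: 760 * 0.941 = 715
40–49: 1794 * 0.948 = 1701
50+: 1166 * 0.933 + 1609 * 0.384 = 1088 + 618 = 1706
Net migration: 20–29 − 110 → 277; 30–39 + 110 → 825
Population now: 0–9=555, 10–19=386, 20–29=277, 30–39=825, 40–49=1701, 50+=1706
Dependents (band 0–9 + band 50+) = 555 + 1706 = 2261; working-age = 3189; ratio = 2261/3189 × 100 = 70.9

70.9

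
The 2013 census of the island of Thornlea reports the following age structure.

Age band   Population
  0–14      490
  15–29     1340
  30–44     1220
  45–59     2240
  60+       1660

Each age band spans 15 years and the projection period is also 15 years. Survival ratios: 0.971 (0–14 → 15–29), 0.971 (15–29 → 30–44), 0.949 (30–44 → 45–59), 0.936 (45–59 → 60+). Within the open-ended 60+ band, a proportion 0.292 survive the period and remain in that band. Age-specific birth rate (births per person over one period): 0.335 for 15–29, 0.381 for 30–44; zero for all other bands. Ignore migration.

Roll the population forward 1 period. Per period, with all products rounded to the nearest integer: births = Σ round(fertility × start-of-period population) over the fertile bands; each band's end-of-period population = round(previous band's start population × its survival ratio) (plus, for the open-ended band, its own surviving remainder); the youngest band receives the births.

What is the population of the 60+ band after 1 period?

2582

— Period 1 —
Births: 1340 × 0.335 = 449, 1220 × 0.381 = 465 → total 914
15–29: 490 × 0.971 = 476
30–44: 1340 × 0.971 = 1301
45–59: 1220 × 0.949 = 1158
60+: 2240 × 0.936 + 1660 × 0.292 = 2097 + 485 = 2582
Population now: 0–14=914, 15–29=476, 30–44=1301, 45–59=1158, 60+=2582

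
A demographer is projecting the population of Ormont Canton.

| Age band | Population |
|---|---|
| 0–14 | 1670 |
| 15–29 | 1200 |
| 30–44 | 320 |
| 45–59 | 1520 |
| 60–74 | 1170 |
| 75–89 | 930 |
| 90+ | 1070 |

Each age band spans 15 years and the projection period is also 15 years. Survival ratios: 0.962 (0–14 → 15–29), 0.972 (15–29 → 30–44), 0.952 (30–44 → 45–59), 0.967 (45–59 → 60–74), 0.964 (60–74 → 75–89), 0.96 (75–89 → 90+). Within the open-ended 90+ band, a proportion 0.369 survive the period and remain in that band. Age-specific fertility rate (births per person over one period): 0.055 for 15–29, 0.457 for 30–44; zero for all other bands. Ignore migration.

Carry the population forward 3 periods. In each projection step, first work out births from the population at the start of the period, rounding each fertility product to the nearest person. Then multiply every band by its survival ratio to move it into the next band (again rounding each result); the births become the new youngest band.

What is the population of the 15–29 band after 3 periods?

Let band 1 be 0–14 through band 7 = 90+.
— Period 1 —
Births: 1200 × 0.055 = 66, 320 × 0.457 = 146 → 212
Band 2: 1670 × 0.962 = 1607
Band 3: 1200 × 0.972 = 1166
Band 4: 320 × 0.952 = 305
Band 5: 1520 × 0.967 = 1470
Band 6: 1170 × 0.964 = 1128
Band 7: 930 × 0.96 + 1070 × 0.369 = 893 + 395 = 1288
Population now: 0–14=212, 15–29=1607, 30–44=1166, 45–59=305, 60–74=1470, 75–89=1128, 90+=1288
— Period 2 —
Births: 1607 × 0.055 = 88, 1166 × 0.457 = 533 → 621
Band 2: 212 × 0.962 = 204
Band 3: 1607 × 0.972 = 1562
Band 4: 1166 × 0.952 = 1110
Band 5: 305 × 0.967 = 295
Band 6: 1470 × 0.964 = 1417
Band 7: 1128 × 0.96 + 1288 × 0.369 = 1083 + 475 = 1558
Population now: 0–14=621, 15–29=204, 30–44=1562, 45–59=1110, 60–74=295, 75–89=1417, 90+=1558
— Period 3 —
Births: 204 × 0.055 = 11, 1562 × 0.457 = 714 → 725
Band 2: 621 × 0.962 = 597
Band 3: 204 × 0.972 = 198
Band 4: 1562 × 0.952 = 1487
Band 5: 1110 × 0.967 = 1073
Band 6: 295 × 0.964 = 284
Band 7: 1417 × 0.96 + 1558 × 0.369 = 1360 + 575 = 1935
Population now: 0–14=725, 15–29=597, 30–44=198, 45–59=1487, 60–74=1073, 75–89=284, 90+=1935

597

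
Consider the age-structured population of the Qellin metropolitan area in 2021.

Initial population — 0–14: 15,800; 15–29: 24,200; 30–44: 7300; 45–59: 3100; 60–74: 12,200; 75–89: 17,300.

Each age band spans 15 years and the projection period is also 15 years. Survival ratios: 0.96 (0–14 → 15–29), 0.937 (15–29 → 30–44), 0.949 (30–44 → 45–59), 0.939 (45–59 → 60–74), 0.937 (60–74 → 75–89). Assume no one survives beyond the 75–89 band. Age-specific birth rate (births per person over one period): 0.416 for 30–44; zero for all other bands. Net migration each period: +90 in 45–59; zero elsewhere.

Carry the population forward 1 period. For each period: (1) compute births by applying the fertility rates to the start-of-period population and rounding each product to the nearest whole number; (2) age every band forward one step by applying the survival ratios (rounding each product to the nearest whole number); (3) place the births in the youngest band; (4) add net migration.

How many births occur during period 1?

3037

Let band 1 be 0–14 through band 6 = 75–89.
— Period 1 —
Births: 7300 * 0.416 = 3037
Band 2: 15800 * 0.96 = 15168
Band 3: 24200 * 0.937 = 22675
Band 4: 7300 * 0.949 = 6928
Band 5: 3100 * 0.939 = 2911
Band 6: 12200 * 0.937 = 11431
Net migration: Band 4 + 90 → 7018
Giving 3037 / 15168 / 22675 / 7018 / 2911 / 11431.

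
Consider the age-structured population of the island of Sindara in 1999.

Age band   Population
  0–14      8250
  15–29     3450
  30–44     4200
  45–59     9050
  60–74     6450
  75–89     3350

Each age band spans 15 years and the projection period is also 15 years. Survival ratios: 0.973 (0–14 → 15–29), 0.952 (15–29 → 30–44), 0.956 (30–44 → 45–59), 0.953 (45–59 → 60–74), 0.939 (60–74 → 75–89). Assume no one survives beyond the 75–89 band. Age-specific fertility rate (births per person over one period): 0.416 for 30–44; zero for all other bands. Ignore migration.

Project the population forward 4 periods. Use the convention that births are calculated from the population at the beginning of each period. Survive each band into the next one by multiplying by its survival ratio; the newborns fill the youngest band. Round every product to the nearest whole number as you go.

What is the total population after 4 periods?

16350

Let group 1 be 0–14 through group 6 = 75–89.
[period 1]
Births: 4200 × 0.416 = 1747
Group 2: 8250 × 0.973 = 8027
Group 3: 3450 × 0.952 = 3284
Group 4: 4200 × 0.956 = 4015
Group 5: 9050 × 0.953 = 8625
Group 6: 6450 × 0.939 = 6057
→ [1747, 8027, 3284, 4015, 8625, 6057]
[period 2]
Births: 3284 × 0.416 = 1366
Group 2: 1747 × 0.973 = 1700
Group 3: 8027 × 0.952 = 7642
Group 4: 3284 × 0.956 = 3140
Group 5: 4015 × 0.953 = 3826
Group 6: 8625 × 0.939 = 8099
→ [1366, 1700, 7642, 3140, 3826, 8099]
[period 3]
Births: 7642 × 0.416 = 3179
Group 2: 1366 × 0.973 = 1329
Group 3: 1700 × 0.952 = 1618
Group 4: 7642 × 0.956 = 7306
Group 5: 3140 × 0.953 = 2992
Group 6: 3826 × 0.939 = 3593
→ [3179, 1329, 1618, 7306, 2992, 3593]
[period 4]
Births: 1618 × 0.416 = 673
Group 2: 3179 × 0.973 = 3093
Group 3: 1329 × 0.952 = 1265
Group 4: 1618 × 0.956 = 1547
Group 5: 7306 × 0.953 = 6963
Group 6: 2992 × 0.939 = 2809
→ [673, 3093, 1265, 1547, 6963, 2809]
Total after period 4: 673 + 3093 + 1265 + 1547 + 6963 + 2809 = 16350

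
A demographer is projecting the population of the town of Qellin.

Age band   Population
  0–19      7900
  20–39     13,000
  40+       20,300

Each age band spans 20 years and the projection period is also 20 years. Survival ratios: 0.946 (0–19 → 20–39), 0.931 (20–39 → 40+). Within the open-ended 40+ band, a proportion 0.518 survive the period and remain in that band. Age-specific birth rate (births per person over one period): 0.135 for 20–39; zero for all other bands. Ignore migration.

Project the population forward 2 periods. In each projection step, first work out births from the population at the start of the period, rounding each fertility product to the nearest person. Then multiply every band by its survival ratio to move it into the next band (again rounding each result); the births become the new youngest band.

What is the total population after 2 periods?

— Period 1 —
Births: 13000 * 0.135 = 1755
20–39: 7900 * 0.946 = 7473
40+: 13000 * 0.931 + 20300 * 0.518 = 12103 + 10515 = 22618
→ [1755, 7473, 22618]
— Period 2 —
Births: 7473 * 0.135 = 1009
20–39: 1755 * 0.946 = 1660
40+: 7473 * 0.931 + 22618 * 0.518 = 6957 + 11716 = 18673
→ [1009, 1660, 18673]
Total after period 2: 1009 + 1660 + 18673 = 21342

21342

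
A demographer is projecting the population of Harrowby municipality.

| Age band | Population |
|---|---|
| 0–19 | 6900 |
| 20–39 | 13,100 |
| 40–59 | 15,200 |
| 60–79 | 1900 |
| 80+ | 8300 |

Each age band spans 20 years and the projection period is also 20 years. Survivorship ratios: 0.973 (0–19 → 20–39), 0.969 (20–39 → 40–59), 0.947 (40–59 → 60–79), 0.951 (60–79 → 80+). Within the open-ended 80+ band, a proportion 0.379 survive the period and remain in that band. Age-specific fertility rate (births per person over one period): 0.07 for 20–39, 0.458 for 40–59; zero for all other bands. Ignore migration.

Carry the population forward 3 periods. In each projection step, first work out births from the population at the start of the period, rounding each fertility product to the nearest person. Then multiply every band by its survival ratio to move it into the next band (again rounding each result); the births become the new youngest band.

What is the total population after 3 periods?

[period 1]
Births: 13100 × 0.07 = 917 ; 15200 × 0.458 = 6962 → total 7879
20–39: 6900 × 0.973 = 6714
40–59: 13100 × 0.969 = 12694
60–79: 15200 × 0.947 = 14394
80+: 1900 × 0.951 + 8300 × 0.379 = 1807 + 3146 = 4953
Population now: 0–19=7879, 20–39=6714, 40–59=12694, 60–79=14394, 80+=4953
[period 2]
Births: 6714 × 0.07 = 470 ; 12694 × 0.458 = 5814 → total 6284
20–39: 7879 × 0.973 = 7666
40–59: 6714 × 0.969 = 6506
60–79: 12694 × 0.947 = 12021
80+: 14394 × 0.951 + 4953 × 0.379 = 13689 + 1877 = 15566
Population now: 0–19=6284, 20–39=7666, 40–59=6506, 60–79=12021, 80+=15566
[period 3]
Births: 7666 × 0.07 = 537 ; 6506 × 0.458 = 2980 → total 3517
20–39: 6284 × 0.973 = 6114
40–59: 7666 × 0.969 = 7428
60–79: 6506 × 0.947 = 6161
80+: 12021 × 0.951 + 15566 × 0.379 = 11432 + 5900 = 17332
Population now: 0–19=3517, 20–39=6114, 40–59=7428, 60–79=6161, 80+=17332
Total after period 3: 3517 + 6114 + 7428 + 6161 + 17332 = 40552

40552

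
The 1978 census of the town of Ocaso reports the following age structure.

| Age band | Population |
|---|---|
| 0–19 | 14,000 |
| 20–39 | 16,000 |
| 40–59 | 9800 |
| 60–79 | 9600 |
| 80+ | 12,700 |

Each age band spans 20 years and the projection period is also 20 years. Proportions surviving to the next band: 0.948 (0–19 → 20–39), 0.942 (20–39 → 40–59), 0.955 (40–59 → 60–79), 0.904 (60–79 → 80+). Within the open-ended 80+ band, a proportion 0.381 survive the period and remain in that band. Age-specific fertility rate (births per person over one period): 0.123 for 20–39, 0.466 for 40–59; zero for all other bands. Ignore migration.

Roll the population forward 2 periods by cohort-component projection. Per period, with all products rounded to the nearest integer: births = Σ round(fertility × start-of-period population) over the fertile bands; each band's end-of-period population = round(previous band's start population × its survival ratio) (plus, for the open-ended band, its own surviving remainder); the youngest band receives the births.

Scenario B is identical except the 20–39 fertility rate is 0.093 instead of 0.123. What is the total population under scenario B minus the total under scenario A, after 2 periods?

Numbering the bands 1..5 from youngest to oldest:
— Period 1 —
Births: 16000 × 0.123 = 1968, 9800 × 0.466 = 4567 → 6535
Band 2: 14000 × 0.948 = 13272
Band 3: 16000 × 0.942 = 15072
Band 4: 9800 × 0.955 = 9359
Band 5: 9600 × 0.904 + 12700 × 0.381 = 8678 + 4839 = 13517
End of period: [6535, 13272, 15072, 9359, 13517]
— Period 2 —
Births: 13272 × 0.123 = 1632, 15072 × 0.466 = 7024 → 8656
Band 2: 6535 × 0.948 = 6195
Band 3: 13272 × 0.942 = 12502
Band 4: 15072 × 0.955 = 14394
Band 5: 9359 × 0.904 + 13517 × 0.381 = 8461 + 5150 = 13611
End of period: [8656, 6195, 12502, 14394, 13611]
Scenario A total after 2 periods: 55358
Scenario B projection —
— Period 1 —
Births: 16000 × 0.093 = 1488, 9800 × 0.466 = 4567 → 6055
Band 2: 14000 × 0.948 = 13272
Band 3: 16000 × 0.942 = 15072
Band 4: 9800 × 0.955 = 9359
Band 5: 9600 × 0.904 + 12700 × 0.381 = 8678 + 4839 = 13517
End of period: [6055, 13272, 15072, 9359, 13517]
— Period 2 —
Births: 13272 × 0.093 = 1234, 15072 × 0.466 = 7024 → 8258
Band 2: 6055 × 0.948 = 5740
Band 3: 13272 × 0.942 = 12502
Band 4: 15072 × 0.955 = 14394
Band 5: 9359 × 0.904 + 13517 × 0.381 = 8461 + 5150 = 13611
End of period: [8258, 5740, 12502, 14394, 13611]
Scenario B total after 2 periods: 54505
Difference B − A = 54505 − 55358 = -853

-853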